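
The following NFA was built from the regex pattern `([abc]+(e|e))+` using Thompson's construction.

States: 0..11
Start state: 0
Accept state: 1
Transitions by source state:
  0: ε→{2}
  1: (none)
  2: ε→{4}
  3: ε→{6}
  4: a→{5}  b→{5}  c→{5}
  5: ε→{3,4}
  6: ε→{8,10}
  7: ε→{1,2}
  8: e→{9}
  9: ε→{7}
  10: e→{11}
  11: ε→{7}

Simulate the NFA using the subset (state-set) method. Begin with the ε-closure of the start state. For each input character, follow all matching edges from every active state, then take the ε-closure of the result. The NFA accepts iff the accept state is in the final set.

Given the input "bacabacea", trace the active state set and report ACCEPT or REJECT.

Answer: REJECT

Trace:
start: ε-closure({0}) = {0,2,4}
'b' @ 1: {3,4,5,6,8,10}
'a' @ 2: {3,4,5,6,8,10}
'c' @ 3: {3,4,5,6,8,10}
'a' @ 4: {3,4,5,6,8,10}
'b' @ 5: {3,4,5,6,8,10}
'a' @ 6: {3,4,5,6,8,10}
'c' @ 7: {3,4,5,6,8,10}
'e' @ 8: {1,2,4,7,9,11}  (accept∈set)
'a' @ 9: {3,4,5,6,8,10}
after full input: {3,4,5,6,8,10}  (accept=1 not in)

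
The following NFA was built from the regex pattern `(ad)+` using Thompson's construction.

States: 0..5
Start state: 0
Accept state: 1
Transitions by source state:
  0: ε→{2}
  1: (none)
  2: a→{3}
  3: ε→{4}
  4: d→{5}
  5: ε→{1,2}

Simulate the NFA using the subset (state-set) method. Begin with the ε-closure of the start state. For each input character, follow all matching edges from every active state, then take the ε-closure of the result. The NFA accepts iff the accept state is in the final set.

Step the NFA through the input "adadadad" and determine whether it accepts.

Answer: ACCEPT

Trace:
initial (ε-close {0}): {0,2}
'a' @ 1: {3,4}
'd' @ 2: {1,2,5}  [accepting]
'a' @ 3: {3,4}
'd' @ 4: {1,2,5}  [accepting]
'a' @ 5: {3,4}
'd' @ 6: {1,2,5}  [accepting]
'a' @ 7: {3,4}
'd' @ 8: {1,2,5}  [accepting]
after full input: {1,2,5}  (accept=1 in)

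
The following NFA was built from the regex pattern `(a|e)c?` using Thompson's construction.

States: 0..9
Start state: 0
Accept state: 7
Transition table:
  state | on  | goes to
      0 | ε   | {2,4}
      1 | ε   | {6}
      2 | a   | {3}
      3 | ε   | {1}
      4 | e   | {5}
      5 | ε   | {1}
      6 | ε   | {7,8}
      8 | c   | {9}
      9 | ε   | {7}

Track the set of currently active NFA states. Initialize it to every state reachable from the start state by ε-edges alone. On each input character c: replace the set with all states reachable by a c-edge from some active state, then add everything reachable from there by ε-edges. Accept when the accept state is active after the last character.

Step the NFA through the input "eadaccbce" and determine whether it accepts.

Answer: REJECT

Derivation:
start: ε-closure({0}) = {0,2,4}
'e' @ 1: {1,5,6,7,8}  ✓accept
'a' @ 2: {}  — dead — no transitions
rest 'daccbce' ignored (set empty)
after full input: {}  (accept=7 not in)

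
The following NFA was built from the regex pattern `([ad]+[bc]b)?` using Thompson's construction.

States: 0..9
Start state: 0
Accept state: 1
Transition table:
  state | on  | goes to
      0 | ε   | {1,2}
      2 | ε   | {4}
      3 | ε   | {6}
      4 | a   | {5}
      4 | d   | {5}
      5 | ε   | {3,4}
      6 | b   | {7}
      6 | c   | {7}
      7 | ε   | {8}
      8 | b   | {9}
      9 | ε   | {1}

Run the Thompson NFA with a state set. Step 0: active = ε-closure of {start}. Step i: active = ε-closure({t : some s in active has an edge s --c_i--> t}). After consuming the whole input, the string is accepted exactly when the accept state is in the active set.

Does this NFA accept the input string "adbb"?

Answer: ACCEPT

Steps:
start: ε-closure({0}) = {0,1,2,4}
'a' @ 1: {3,4,5,6}
'd' @ 2: {3,4,5,6}
'b' @ 3: {7,8}
'b' @ 4: {1,9}  ✓accept
end set {1,9} — state 1 in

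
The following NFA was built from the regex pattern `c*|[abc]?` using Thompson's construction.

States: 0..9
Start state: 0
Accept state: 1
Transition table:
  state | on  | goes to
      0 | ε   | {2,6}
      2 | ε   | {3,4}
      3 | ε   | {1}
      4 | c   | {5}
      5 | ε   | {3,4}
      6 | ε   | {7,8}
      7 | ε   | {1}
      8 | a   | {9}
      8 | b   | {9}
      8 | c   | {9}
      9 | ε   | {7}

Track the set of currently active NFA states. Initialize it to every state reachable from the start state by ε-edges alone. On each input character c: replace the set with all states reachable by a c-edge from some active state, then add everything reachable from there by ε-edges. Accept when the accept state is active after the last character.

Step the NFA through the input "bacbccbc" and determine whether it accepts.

initial (ε-close {0}): {0,1,2,3,4,6,7,8}
'b' @ 1: {1,7,9}  (accept∈set)
'a' @ 2: {}  — state set empty
rest 'cbccbc' ignored (set empty)
final: {}; accept 1 not in set

Answer: REJECT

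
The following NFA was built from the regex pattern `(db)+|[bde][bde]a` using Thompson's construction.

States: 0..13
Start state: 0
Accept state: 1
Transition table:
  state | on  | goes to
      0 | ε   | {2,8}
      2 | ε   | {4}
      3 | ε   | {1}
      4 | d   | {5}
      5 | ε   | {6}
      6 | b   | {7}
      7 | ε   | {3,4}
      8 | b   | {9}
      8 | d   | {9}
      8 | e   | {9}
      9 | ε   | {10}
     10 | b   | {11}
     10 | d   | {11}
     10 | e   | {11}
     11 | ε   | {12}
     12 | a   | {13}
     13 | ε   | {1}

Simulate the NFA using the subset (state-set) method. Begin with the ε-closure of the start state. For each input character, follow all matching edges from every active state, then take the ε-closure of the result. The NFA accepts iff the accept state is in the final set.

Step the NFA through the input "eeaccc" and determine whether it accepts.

S₀ = ε-closure({0}) = {0,2,4,8}
'e' @ 1: {9,10}
'e' @ 2: {11,12}
'a' @ 3: {1,13}  (accept∈set)
'c' @ 4: {}  — dead — no transitions
rest 'cc' ignored (set empty)
after full input: {}  (accept=1 not in)

Answer: REJECT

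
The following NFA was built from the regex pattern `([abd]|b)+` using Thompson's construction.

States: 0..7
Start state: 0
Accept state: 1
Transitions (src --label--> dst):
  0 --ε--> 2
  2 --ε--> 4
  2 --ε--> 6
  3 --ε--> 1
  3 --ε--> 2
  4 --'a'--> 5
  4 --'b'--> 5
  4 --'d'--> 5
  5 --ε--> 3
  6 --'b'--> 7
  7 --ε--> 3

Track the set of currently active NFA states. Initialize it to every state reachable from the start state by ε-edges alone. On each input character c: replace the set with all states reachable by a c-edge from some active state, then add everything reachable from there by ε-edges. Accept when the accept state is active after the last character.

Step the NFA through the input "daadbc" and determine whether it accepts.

Answer: REJECT

Steps:
S₀ = ε-closure({0}) = {0,2,4,6}
'd' @ 1: {1,2,3,4,5,6}  [accepting]
'a' @ 2: {1,2,3,4,5,6}  [accepting]
'a' @ 3: {1,2,3,4,5,6}  [accepting]
'd' @ 4: {1,2,3,4,5,6}  [accepting]
'b' @ 5: {1,2,3,4,5,6,7}  [accepting]
'c' @ 6: {}  — dead — no transitions
end set {} — state 1 not in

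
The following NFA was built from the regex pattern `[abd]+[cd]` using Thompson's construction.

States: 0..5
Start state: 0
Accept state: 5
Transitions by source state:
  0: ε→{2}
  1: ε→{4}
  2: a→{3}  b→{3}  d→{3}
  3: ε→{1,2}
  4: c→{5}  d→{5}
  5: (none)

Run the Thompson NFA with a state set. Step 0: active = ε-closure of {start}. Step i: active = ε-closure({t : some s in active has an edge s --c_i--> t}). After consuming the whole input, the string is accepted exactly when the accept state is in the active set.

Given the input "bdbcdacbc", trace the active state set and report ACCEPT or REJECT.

Answer: REJECT

Steps:
S₀ = ε-closure({0}) = {0,2}
'b' @ 1: {1,2,3,4}
'd' @ 2: {1,2,3,4,5}  ✓accept
'b' @ 3: {1,2,3,4}
'c' @ 4: {5}  ✓accept
'd' @ 5: {}  — dead — no transitions
rest 'acbc' ignored (set empty)
end set {} — state 5 not in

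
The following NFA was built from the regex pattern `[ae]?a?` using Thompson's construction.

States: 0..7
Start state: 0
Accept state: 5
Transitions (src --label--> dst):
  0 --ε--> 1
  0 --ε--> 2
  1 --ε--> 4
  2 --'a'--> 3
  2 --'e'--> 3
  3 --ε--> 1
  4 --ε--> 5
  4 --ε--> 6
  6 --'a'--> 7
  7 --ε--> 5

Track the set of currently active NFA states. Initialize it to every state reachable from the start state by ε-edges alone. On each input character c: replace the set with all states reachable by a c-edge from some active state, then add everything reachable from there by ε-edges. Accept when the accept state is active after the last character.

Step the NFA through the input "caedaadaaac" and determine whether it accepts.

S₀ = ε-closure({0}) = {0,1,2,4,5,6}
'c' @ 1: {}  — state set empty
rest 'aedaadaaac' ignored (set empty)
after full input: {}  (accept=5 not in)

Answer: REJECT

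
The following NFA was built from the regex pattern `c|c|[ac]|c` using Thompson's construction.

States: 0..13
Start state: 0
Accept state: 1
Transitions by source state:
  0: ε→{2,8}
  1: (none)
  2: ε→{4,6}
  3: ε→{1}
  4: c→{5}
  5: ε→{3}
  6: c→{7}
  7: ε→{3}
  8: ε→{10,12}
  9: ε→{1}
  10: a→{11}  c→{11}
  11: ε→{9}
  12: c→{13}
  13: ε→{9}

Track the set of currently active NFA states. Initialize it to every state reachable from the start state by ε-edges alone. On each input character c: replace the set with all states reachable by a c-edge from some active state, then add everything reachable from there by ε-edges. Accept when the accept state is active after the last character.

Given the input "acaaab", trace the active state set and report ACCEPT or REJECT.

Answer: REJECT

Derivation:
initial (ε-close {0}): {0,2,4,6,8,10,12}
'a' @ 1: {1,9,11}  ✓accept
'c' @ 2: {}  — dead — no transitions
rest 'aaab' ignored (set empty)
after full input: {}  (accept=1 not in)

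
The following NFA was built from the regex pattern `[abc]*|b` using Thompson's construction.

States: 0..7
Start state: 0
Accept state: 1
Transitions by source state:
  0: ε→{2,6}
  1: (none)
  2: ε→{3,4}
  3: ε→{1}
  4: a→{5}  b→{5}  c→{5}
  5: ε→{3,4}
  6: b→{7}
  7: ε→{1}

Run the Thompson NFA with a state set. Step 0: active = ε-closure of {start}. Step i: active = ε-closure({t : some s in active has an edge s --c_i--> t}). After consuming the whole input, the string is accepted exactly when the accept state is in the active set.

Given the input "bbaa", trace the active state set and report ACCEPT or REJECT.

Answer: ACCEPT

Trace:
initial (ε-close {0}): {0,1,2,3,4,6}
'b' @ 1: {1,3,4,5,7}  (accept∈set)
'b' @ 2: {1,3,4,5}  (accept∈set)
'a' @ 3: {1,3,4,5}  (accept∈set)
'a' @ 4: {1,3,4,5}  (accept∈set)
after full input: {1,3,4,5}  (accept=1 in)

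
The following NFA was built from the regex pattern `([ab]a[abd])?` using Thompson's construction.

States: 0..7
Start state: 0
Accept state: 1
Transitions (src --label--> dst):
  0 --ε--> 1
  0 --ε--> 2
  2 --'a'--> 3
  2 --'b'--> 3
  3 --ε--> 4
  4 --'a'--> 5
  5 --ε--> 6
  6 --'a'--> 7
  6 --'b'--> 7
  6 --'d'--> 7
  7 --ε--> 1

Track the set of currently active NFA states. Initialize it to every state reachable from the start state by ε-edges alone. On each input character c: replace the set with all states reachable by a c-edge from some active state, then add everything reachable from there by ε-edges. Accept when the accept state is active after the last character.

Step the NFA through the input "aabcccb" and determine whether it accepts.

start: ε-closure({0}) = {0,1,2}
'a' @ 1: {3,4}
'a' @ 2: {5,6}
'b' @ 3: {1,7}  ✓accept
'c' @ 4: {}  — dead — no transitions
rest 'ccb' ignored (set empty)
final: {}; accept 1 not in set

Answer: REJECT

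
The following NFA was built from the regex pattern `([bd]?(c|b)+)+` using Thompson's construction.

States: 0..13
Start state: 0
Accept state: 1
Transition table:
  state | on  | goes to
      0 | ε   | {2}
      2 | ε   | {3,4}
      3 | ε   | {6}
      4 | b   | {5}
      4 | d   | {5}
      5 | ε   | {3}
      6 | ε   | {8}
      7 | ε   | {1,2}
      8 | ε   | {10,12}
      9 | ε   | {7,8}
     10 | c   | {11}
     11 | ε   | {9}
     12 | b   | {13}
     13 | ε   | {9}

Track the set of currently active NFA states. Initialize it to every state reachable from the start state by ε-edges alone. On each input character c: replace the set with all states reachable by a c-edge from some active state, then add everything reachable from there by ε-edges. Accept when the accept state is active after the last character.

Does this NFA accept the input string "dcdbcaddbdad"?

initial (ε-close {0}): {0,2,3,4,6,8,10,12}
'd' @ 1: {3,5,6,8,10,12}
'c' @ 2: {1,2,3,4,6,7,8,9,10,11,12}  [accepting]
'd' @ 3: {3,5,6,8,10,12}
'b' @ 4: {1,2,3,4,6,7,8,9,10,12,13}  [accepting]
'c' @ 5: {1,2,3,4,6,7,8,9,10,11,12}  [accepting]
'a' @ 6: {}  — dead — no transitions
rest 'ddbdad' ignored (set empty)
end set {} — state 1 not in

Answer: REJECT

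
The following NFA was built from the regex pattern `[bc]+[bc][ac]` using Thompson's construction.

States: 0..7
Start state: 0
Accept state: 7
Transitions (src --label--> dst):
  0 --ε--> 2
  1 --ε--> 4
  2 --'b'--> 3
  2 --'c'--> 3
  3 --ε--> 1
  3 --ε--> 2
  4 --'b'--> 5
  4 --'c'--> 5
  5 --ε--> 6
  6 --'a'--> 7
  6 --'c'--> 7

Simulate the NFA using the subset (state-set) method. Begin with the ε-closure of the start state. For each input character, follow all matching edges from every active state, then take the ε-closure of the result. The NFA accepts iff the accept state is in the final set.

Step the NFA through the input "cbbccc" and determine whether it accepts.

Answer: ACCEPT

Trace:
initial (ε-close {0}): {0,2}
'c' @ 1: {1,2,3,4}
'b' @ 2: {1,2,3,4,5,6}
'b' @ 3: {1,2,3,4,5,6}
'c' @ 4: {1,2,3,4,5,6,7}  ✓accept
'c' @ 5: {1,2,3,4,5,6,7}  ✓accept
'c' @ 6: {1,2,3,4,5,6,7}  ✓accept
after full input: {1,2,3,4,5,6,7}  (accept=7 in)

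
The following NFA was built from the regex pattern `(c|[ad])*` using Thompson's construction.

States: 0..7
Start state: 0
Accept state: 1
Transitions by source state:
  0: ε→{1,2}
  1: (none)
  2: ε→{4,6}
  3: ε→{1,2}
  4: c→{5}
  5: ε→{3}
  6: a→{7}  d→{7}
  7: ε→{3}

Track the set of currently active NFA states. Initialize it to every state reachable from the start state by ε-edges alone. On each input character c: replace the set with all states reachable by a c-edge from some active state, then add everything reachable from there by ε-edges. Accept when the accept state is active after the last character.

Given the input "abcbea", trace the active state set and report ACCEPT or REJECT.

Answer: REJECT

Derivation:
S₀ = ε-closure({0}) = {0,1,2,4,6}
'a' @ 1: {1,2,3,4,6,7}  ✓accept
'b' @ 2: {}  — state set empty
rest 'cbea' ignored (set empty)
final: {}; accept 1 not in set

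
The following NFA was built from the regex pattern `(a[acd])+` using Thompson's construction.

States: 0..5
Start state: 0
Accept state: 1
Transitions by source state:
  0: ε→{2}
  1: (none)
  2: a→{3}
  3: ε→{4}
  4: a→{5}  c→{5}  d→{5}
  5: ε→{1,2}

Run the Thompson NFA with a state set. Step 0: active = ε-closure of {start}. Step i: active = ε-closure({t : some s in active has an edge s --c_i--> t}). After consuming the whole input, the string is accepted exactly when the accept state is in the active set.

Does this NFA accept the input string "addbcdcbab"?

Answer: REJECT

Derivation:
start: ε-closure({0}) = {0,2}
'a' @ 1: {3,4}
'd' @ 2: {1,2,5}  (accept∈set)
'd' @ 3: {}  — no active states
rest 'bcdcbab' ignored (set empty)
end set {} — state 1 not in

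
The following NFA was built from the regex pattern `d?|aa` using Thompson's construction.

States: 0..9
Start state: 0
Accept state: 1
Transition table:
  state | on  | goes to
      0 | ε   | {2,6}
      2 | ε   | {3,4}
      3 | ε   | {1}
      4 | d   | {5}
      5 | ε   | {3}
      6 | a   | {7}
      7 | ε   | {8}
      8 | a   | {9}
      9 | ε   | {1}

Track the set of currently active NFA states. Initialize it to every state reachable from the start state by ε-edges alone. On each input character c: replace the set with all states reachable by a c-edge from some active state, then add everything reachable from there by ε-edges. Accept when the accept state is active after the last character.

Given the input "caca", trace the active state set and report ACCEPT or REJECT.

initial (ε-close {0}): {0,1,2,3,4,6}
'c' @ 1: {}  — dead — no transitions
rest 'aca' ignored (set empty)
after full input: {}  (accept=1 not in)

Answer: REJECT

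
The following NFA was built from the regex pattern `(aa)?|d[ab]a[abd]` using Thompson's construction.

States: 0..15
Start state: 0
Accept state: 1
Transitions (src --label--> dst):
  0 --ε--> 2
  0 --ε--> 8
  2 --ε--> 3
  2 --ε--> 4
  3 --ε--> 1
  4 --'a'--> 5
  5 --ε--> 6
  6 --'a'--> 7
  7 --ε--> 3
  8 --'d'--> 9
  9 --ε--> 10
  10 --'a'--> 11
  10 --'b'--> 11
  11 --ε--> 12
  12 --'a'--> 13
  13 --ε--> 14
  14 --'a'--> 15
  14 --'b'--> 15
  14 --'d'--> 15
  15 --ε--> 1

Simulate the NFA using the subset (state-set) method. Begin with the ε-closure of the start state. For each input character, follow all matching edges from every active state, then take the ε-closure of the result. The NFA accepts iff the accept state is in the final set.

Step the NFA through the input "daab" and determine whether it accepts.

start: ε-closure({0}) = {0,1,2,3,4,8}
'd' @ 1: {9,10}
'a' @ 2: {11,12}
'a' @ 3: {13,14}
'b' @ 4: {1,15}  [accepting]
after full input: {1,15}  (accept=1 in)

Answer: ACCEPT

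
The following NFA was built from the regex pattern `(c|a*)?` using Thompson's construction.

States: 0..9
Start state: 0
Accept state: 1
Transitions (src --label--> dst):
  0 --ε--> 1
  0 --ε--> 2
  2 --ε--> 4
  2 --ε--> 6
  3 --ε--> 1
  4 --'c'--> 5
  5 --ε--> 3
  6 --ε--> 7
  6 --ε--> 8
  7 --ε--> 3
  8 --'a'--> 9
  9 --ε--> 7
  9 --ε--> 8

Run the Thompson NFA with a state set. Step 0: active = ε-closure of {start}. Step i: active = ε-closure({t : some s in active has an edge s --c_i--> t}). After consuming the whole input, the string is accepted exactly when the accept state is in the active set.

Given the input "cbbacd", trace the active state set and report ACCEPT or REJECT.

S₀ = ε-closure({0}) = {0,1,2,3,4,6,7,8}
'c' @ 1: {1,3,5}  ✓accept
'b' @ 2: {}  — state set empty
rest 'bacd' ignored (set empty)
end set {} — state 1 not in

Answer: REJECT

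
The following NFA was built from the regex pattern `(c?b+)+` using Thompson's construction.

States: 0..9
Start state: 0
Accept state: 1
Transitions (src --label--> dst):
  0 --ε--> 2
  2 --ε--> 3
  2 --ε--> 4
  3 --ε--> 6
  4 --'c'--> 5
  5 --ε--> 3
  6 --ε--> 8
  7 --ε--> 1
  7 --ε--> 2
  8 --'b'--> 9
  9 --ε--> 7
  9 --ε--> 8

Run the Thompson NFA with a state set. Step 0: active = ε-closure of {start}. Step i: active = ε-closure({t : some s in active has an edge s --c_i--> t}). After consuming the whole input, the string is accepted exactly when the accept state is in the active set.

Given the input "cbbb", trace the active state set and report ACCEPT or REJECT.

S₀ = ε-closure({0}) = {0,2,3,4,6,8}
'c' @ 1: {3,5,6,8}
'b' @ 2: {1,2,3,4,6,7,8,9}  (accept∈set)
'b' @ 3: {1,2,3,4,6,7,8,9}  (accept∈set)
'b' @ 4: {1,2,3,4,6,7,8,9}  (accept∈set)
end set {1,2,3,4,6,7,8,9} — state 1 in

Answer: ACCEPT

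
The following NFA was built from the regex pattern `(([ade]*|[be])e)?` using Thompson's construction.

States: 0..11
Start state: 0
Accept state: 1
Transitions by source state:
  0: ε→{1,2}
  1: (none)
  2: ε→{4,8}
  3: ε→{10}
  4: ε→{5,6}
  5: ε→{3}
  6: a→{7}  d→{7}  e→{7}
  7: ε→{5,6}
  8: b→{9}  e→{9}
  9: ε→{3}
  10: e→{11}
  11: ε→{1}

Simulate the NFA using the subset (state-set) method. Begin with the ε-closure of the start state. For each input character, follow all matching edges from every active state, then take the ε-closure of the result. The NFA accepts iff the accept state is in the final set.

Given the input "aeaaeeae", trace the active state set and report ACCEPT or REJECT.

S₀ = ε-closure({0}) = {0,1,2,3,4,5,6,8,10}
'a' @ 1: {3,5,6,7,10}
'e' @ 2: {1,3,5,6,7,10,11}  (accept∈set)
'a' @ 3: {3,5,6,7,10}
'a' @ 4: {3,5,6,7,10}
'e' @ 5: {1,3,5,6,7,10,11}  (accept∈set)
'e' @ 6: {1,3,5,6,7,10,11}  (accept∈set)
'a' @ 7: {3,5,6,7,10}
'e' @ 8: {1,3,5,6,7,10,11}  (accept∈set)
final: {1,3,5,6,7,10,11}; accept 1 in set

Answer: ACCEPT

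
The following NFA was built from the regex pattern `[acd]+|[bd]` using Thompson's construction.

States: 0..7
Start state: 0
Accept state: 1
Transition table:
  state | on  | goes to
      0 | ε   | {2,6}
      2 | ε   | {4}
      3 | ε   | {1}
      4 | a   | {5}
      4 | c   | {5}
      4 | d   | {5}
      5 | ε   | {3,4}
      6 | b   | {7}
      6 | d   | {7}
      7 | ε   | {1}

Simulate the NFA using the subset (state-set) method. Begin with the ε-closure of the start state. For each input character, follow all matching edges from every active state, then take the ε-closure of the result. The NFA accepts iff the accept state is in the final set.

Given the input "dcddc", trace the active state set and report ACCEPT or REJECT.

start: ε-closure({0}) = {0,2,4,6}
'd' @ 1: {1,3,4,5,7}  ✓accept
'c' @ 2: {1,3,4,5}  ✓accept
'd' @ 3: {1,3,4,5}  ✓accept
'd' @ 4: {1,3,4,5}  ✓accept
'c' @ 5: {1,3,4,5}  ✓accept
final: {1,3,4,5}; accept 1 in set

Answer: ACCEPT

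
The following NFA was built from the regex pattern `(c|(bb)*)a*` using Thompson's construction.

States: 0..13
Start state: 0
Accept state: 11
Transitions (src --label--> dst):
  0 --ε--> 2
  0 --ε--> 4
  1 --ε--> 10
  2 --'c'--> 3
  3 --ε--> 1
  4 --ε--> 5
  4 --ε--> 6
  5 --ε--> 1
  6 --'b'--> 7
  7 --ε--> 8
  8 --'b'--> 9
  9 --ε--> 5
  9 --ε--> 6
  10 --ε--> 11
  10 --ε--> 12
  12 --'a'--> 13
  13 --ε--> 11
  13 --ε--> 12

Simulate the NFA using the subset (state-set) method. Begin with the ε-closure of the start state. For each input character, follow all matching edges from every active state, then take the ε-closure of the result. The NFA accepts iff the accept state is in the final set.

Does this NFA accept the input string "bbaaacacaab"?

S₀ = ε-closure({0}) = {0,1,2,4,5,6,10,11,12}
'b' @ 1: {7,8}
'b' @ 2: {1,5,6,9,10,11,12}  [accepting]
'a' @ 3: {11,12,13}  [accepting]
'a' @ 4: {11,12,13}  [accepting]
'a' @ 5: {11,12,13}  [accepting]
'c' @ 6: {}  — no active states
rest 'acaab' ignored (set empty)
end set {} — state 11 not in

Answer: REJECT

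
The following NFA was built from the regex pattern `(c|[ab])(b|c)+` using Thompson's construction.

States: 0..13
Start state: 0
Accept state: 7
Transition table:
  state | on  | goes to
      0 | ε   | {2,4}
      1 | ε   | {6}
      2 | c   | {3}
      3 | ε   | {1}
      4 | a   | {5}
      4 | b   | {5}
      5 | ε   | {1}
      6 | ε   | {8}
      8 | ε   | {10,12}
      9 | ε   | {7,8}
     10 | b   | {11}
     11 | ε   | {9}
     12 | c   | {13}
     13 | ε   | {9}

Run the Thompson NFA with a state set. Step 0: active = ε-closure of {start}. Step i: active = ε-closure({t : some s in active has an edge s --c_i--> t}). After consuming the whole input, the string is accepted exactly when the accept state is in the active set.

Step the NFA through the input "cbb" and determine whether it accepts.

S₀ = ε-closure({0}) = {0,2,4}
'c' @ 1: {1,3,6,8,10,12}
'b' @ 2: {7,8,9,10,11,12}  ✓accept
'b' @ 3: {7,8,9,10,11,12}  ✓accept
final: {7,8,9,10,11,12}; accept 7 in set

Answer: ACCEPT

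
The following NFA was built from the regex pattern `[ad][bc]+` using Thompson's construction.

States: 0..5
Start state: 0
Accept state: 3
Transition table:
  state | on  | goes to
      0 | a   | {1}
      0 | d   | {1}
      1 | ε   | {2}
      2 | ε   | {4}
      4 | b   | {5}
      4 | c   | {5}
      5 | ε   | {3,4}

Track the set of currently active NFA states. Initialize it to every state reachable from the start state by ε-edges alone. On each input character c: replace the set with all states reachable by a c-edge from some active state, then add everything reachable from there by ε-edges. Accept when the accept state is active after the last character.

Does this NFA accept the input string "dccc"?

Answer: ACCEPT

Trace:
S₀ = ε-closure({0}) = {0}
'd' @ 1: {1,2,4}
'c' @ 2: {3,4,5}  (accept∈set)
'c' @ 3: {3,4,5}  (accept∈set)
'c' @ 4: {3,4,5}  (accept∈set)
after full input: {3,4,5}  (accept=3 in)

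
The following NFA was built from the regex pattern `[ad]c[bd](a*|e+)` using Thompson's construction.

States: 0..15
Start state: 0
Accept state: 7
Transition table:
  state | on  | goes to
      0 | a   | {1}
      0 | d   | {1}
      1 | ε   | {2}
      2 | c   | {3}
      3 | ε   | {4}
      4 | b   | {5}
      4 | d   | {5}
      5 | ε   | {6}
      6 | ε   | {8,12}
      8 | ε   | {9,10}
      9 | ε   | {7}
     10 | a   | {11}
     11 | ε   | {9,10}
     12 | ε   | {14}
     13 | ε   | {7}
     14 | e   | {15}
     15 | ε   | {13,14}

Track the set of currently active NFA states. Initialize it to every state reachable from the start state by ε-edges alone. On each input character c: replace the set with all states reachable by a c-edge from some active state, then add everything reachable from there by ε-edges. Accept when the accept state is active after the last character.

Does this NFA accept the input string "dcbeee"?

Answer: ACCEPT

Trace:
S₀ = ε-closure({0}) = {0}
'd' @ 1: {1,2}
'c' @ 2: {3,4}
'b' @ 3: {5,6,7,8,9,10,12,14}  ✓accept
'e' @ 4: {7,13,14,15}  ✓accept
'e' @ 5: {7,13,14,15}  ✓accept
'e' @ 6: {7,13,14,15}  ✓accept
after full input: {7,13,14,15}  (accept=7 in)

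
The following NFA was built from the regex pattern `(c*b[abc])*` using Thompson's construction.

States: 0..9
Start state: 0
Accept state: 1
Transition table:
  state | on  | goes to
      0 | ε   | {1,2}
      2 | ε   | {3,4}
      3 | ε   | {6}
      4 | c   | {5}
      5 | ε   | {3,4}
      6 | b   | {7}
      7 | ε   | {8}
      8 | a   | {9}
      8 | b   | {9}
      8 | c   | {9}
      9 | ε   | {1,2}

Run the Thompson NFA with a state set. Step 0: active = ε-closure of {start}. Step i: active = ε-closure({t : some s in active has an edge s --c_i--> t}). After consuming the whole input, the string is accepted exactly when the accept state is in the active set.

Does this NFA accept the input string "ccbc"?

initial (ε-close {0}): {0,1,2,3,4,6}
'c' @ 1: {3,4,5,6}
'c' @ 2: {3,4,5,6}
'b' @ 3: {7,8}
'c' @ 4: {1,2,3,4,6,9}  (accept∈set)
after full input: {1,2,3,4,6,9}  (accept=1 in)

Answer: ACCEPT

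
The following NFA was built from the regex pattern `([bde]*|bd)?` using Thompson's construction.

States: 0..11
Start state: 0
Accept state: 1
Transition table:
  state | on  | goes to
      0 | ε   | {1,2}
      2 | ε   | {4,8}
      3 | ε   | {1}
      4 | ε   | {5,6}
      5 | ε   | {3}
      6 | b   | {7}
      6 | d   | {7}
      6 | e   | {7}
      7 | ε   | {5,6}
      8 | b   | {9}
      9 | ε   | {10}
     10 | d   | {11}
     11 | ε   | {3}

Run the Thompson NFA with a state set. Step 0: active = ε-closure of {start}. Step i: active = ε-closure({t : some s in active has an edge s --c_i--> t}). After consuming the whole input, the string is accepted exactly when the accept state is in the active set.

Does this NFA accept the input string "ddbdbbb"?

start: ε-closure({0}) = {0,1,2,3,4,5,6,8}
'd' @ 1: {1,3,5,6,7}  ✓accept
'd' @ 2: {1,3,5,6,7}  ✓accept
'b' @ 3: {1,3,5,6,7}  ✓accept
'd' @ 4: {1,3,5,6,7}  ✓accept
'b' @ 5: {1,3,5,6,7}  ✓accept
'b' @ 6: {1,3,5,6,7}  ✓accept
'b' @ 7: {1,3,5,6,7}  ✓accept
after full input: {1,3,5,6,7}  (accept=1 in)

Answer: ACCEPT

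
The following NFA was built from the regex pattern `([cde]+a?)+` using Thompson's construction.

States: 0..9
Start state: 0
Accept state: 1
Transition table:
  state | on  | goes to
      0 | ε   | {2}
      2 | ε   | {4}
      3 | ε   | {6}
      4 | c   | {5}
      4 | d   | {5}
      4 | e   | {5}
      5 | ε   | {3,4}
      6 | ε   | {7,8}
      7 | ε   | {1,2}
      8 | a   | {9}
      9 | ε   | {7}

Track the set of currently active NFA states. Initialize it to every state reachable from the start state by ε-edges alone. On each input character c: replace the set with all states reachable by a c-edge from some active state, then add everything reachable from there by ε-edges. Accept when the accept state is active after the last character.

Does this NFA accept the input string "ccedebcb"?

Answer: REJECT

Derivation:
initial (ε-close {0}): {0,2,4}
'c' @ 1: {1,2,3,4,5,6,7,8}  ✓accept
'c' @ 2: {1,2,3,4,5,6,7,8}  ✓accept
'e' @ 3: {1,2,3,4,5,6,7,8}  ✓accept
'd' @ 4: {1,2,3,4,5,6,7,8}  ✓accept
'e' @ 5: {1,2,3,4,5,6,7,8}  ✓accept
'b' @ 6: {}  — no active states
rest 'cb' ignored (set empty)
after full input: {}  (accept=1 not in)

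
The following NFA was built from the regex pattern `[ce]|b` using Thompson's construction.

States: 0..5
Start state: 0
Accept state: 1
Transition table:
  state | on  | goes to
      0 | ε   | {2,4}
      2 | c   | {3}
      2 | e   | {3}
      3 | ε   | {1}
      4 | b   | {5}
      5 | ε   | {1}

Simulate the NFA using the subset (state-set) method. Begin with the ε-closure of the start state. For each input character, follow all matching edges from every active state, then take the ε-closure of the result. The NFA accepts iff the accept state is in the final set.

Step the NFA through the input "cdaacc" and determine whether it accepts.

S₀ = ε-closure({0}) = {0,2,4}
'c' @ 1: {1,3}  (accept∈set)
'd' @ 2: {}  — dead — no transitions
rest 'aacc' ignored (set empty)
after full input: {}  (accept=1 not in)

Answer: REJECT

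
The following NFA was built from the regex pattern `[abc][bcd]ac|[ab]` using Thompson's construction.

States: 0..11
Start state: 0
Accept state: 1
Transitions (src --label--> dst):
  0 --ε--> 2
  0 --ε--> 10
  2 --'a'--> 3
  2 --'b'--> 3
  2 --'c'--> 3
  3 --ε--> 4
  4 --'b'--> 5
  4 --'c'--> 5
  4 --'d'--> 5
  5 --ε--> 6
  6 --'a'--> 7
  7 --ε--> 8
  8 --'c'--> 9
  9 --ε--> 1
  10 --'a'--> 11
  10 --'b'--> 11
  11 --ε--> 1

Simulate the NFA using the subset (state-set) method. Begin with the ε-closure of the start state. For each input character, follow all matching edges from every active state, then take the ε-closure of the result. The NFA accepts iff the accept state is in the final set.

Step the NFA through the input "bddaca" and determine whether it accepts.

S₀ = ε-closure({0}) = {0,2,10}
'b' @ 1: {1,3,4,11}  [accepting]
'd' @ 2: {5,6}
'd' @ 3: {}  — no active states
rest 'aca' ignored (set empty)
end set {} — state 1 not in

Answer: REJECT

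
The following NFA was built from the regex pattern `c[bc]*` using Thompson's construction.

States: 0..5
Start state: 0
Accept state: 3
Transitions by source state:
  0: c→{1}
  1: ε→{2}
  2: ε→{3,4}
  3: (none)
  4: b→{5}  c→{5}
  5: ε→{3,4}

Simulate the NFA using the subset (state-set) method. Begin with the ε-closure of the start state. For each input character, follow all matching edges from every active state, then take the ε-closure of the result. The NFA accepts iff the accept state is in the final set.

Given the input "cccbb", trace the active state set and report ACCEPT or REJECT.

start: ε-closure({0}) = {0}
'c' @ 1: {1,2,3,4}  (accept∈set)
'c' @ 2: {3,4,5}  (accept∈set)
'c' @ 3: {3,4,5}  (accept∈set)
'b' @ 4: {3,4,5}  (accept∈set)
'b' @ 5: {3,4,5}  (accept∈set)
end set {3,4,5} — state 3 in

Answer: ACCEPT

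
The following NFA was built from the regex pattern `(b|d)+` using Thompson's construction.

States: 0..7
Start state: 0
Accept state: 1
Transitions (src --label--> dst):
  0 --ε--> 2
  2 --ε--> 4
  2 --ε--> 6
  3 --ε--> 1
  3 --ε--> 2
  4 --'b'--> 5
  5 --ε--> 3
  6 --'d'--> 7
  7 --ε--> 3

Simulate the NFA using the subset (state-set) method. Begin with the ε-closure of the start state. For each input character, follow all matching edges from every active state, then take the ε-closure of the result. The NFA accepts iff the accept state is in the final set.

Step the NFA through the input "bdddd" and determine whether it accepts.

Answer: ACCEPT

Steps:
S₀ = ε-closure({0}) = {0,2,4,6}
'b' @ 1: {1,2,3,4,5,6}  [accepting]
'd' @ 2: {1,2,3,4,6,7}  [accepting]
'd' @ 3: {1,2,3,4,6,7}  [accepting]
'd' @ 4: {1,2,3,4,6,7}  [accepting]
'd' @ 5: {1,2,3,4,6,7}  [accepting]
end set {1,2,3,4,6,7} — state 1 in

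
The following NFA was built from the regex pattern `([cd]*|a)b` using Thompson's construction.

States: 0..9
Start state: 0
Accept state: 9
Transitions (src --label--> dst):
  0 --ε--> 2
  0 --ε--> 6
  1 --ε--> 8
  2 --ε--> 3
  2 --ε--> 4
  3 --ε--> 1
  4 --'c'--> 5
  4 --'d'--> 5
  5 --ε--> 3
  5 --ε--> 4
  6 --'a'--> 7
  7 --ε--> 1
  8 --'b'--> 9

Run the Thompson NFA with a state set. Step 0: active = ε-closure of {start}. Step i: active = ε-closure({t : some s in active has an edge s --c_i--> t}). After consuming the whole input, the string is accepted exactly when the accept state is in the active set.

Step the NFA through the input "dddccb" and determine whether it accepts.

Answer: ACCEPT

Derivation:
S₀ = ε-closure({0}) = {0,1,2,3,4,6,8}
'd' @ 1: {1,3,4,5,8}
'd' @ 2: {1,3,4,5,8}
'd' @ 3: {1,3,4,5,8}
'c' @ 4: {1,3,4,5,8}
'c' @ 5: {1,3,4,5,8}
'b' @ 6: {9}  (accept∈set)
final: {9}; accept 9 in set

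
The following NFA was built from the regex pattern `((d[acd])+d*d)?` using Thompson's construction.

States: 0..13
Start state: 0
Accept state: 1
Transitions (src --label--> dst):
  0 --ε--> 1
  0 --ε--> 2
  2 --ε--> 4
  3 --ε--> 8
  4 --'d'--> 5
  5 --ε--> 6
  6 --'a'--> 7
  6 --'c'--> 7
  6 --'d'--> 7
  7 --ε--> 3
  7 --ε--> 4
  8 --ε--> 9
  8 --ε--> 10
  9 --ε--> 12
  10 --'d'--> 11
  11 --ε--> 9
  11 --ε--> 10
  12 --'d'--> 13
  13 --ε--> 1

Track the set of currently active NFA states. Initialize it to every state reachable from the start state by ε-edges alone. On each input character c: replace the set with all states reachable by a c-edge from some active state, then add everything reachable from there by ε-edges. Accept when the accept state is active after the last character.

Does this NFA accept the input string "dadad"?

Answer: ACCEPT

Derivation:
initial (ε-close {0}): {0,1,2,4}
'd' @ 1: {5,6}
'a' @ 2: {3,4,7,8,9,10,12}
'd' @ 3: {1,5,6,9,10,11,12,13}  ✓accept
'a' @ 4: {3,4,7,8,9,10,12}
'd' @ 5: {1,5,6,9,10,11,12,13}  ✓accept
end set {1,5,6,9,10,11,12,13} — state 1 in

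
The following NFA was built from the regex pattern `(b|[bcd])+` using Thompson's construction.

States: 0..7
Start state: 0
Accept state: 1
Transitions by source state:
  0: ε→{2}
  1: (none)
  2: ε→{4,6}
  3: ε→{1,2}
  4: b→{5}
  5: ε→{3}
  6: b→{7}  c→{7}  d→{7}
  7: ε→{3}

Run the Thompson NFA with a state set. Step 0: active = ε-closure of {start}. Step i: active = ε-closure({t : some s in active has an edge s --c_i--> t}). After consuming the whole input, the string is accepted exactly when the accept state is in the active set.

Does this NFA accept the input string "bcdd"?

initial (ε-close {0}): {0,2,4,6}
'b' @ 1: {1,2,3,4,5,6,7}  (accept∈set)
'c' @ 2: {1,2,3,4,6,7}  (accept∈set)
'd' @ 3: {1,2,3,4,6,7}  (accept∈set)
'd' @ 4: {1,2,3,4,6,7}  (accept∈set)
after full input: {1,2,3,4,6,7}  (accept=1 in)

Answer: ACCEPT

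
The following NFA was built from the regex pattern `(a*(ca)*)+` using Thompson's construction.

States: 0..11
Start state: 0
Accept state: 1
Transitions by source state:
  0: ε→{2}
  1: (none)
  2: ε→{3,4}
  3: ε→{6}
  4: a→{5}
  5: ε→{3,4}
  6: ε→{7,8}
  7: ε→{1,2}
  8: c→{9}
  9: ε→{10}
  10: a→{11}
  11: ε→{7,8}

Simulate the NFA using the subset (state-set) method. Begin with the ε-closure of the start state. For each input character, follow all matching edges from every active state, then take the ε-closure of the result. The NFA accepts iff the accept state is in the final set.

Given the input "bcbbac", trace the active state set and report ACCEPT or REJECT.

S₀ = ε-closure({0}) = {0,1,2,3,4,6,7,8}
'b' @ 1: {}  — dead — no transitions
rest 'cbbac' ignored (set empty)
final: {}; accept 1 not in set

Answer: REJECT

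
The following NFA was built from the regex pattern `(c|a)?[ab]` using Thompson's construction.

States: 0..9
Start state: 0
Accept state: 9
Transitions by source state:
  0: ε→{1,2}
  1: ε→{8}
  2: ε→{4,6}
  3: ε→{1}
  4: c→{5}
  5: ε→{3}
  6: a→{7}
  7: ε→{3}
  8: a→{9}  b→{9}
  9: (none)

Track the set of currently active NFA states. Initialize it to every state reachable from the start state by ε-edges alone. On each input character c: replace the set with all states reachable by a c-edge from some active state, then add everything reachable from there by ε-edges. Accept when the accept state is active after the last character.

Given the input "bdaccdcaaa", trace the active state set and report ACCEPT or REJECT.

Answer: REJECT

Steps:
initial (ε-close {0}): {0,1,2,4,6,8}
'b' @ 1: {9}  ✓accept
'd' @ 2: {}  — dead — no transitions
rest 'accdcaaa' ignored (set empty)
final: {}; accept 9 not in set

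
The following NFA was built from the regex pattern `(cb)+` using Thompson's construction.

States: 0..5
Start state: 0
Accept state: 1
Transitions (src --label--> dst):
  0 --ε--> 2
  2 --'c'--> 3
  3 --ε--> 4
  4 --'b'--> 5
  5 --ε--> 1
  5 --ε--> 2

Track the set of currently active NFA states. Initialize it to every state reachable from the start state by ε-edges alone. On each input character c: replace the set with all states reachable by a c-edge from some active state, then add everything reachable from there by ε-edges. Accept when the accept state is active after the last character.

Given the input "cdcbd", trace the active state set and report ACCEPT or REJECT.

initial (ε-close {0}): {0,2}
'c' @ 1: {3,4}
'd' @ 2: {}  — dead — no transitions
rest 'cbd' ignored (set empty)
after full input: {}  (accept=1 not in)

Answer: REJECT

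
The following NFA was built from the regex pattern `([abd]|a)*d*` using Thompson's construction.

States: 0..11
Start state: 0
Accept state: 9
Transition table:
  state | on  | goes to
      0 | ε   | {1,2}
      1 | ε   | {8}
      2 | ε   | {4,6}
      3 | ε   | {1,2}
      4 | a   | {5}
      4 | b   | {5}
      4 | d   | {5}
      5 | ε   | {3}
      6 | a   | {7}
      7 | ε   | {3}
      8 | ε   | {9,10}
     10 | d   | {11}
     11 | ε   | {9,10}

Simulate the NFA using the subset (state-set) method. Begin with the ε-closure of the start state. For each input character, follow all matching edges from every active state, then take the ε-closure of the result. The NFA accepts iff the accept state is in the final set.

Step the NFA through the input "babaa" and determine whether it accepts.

Answer: ACCEPT

Derivation:
start: ε-closure({0}) = {0,1,2,4,6,8,9,10}
'b' @ 1: {1,2,3,4,5,6,8,9,10}  ✓accept
'a' @ 2: {1,2,3,4,5,6,7,8,9,10}  ✓accept
'b' @ 3: {1,2,3,4,5,6,8,9,10}  ✓accept
'a' @ 4: {1,2,3,4,5,6,7,8,9,10}  ✓accept
'a' @ 5: {1,2,3,4,5,6,7,8,9,10}  ✓accept
after full input: {1,2,3,4,5,6,7,8,9,10}  (accept=9 in)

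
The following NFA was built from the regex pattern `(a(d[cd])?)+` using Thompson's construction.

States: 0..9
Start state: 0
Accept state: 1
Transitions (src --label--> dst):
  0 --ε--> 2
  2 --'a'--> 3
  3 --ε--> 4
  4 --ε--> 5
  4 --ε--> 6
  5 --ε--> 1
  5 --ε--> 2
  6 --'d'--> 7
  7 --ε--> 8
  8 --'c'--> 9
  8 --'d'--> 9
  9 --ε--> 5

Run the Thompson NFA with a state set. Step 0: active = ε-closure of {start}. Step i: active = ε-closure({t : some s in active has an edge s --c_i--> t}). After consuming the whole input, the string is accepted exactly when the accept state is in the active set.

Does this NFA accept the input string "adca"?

start: ε-closure({0}) = {0,2}
'a' @ 1: {1,2,3,4,5,6}  [accepting]
'd' @ 2: {7,8}
'c' @ 3: {1,2,5,9}  [accepting]
'a' @ 4: {1,2,3,4,5,6}  [accepting]
end set {1,2,3,4,5,6} — state 1 in

Answer: ACCEPT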